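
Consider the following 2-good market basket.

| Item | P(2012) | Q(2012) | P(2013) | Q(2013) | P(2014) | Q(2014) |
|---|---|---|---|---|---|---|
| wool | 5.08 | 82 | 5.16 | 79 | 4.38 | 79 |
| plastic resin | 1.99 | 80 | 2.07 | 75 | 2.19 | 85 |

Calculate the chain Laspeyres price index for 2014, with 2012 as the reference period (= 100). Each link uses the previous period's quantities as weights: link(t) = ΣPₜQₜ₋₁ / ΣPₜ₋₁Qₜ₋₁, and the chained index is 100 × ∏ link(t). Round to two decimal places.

92.69

Link 2012→2013:
ΣP(2013)Q(2012) = 5.16×82 + 2.07×80 = 423.12 + 165.6 = 588.72
ΣP(2012)Q(2012) = 5.08×82 + 1.99×80 = 416.56 + 159.2 = 575.76
link = 588.72/575.76 = 1.022509
Link 2013→2014:
ΣP(2014)Q(2013) = 4.38×79 + 2.19×75 = 346.02 + 164.25 = 510.27
ΣP(2013)Q(2013) = 5.16×79 + 2.07×75 = 407.64 + 155.25 = 562.89
link = 510.27/562.89 = 0.906518
Chained index = 100 × 1.022509 × 0.906518 = 92.6923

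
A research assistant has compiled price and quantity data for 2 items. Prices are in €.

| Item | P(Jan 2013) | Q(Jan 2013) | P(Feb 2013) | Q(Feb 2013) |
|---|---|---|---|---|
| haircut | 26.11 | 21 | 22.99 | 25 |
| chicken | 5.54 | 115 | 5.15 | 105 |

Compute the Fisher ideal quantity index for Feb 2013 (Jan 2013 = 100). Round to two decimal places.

Laspeyres component (base-period weights):
ΣP(Jan 2013)Q(Feb 2013) = 26.11×25 + 5.54×105 = 652.75 + 581.7 = 1234.45
ΣP(Jan 2013)Q(Jan 2013) = 26.11×21 + 5.54×115 = 548.31 + 637.1 = 1185.41
L = 1234.45 / 1185.41 × 100 = 104.1370
Paasche component (current-period weights):
ΣP(Feb 2013)Q(Feb 2013) = 22.99×25 + 5.15×105 = 574.75 + 540.75 = 1115.5
ΣP(Feb 2013)Q(Jan 2013) = 22.99×21 + 5.15×115 = 482.79 + 592.25 = 1075.04
P = 1115.5 / 1075.04 × 100 = 103.7636
Fisher = √(L × P) = √(104.1370 × 103.7636) = 103.9501

103.95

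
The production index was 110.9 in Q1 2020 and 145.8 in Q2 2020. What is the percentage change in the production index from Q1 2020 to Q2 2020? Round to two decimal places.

Change = (145.8 − 110.9) / 110.9 × 100
       = 34.9 / 110.9 × 100 = 31.4698%

31.47%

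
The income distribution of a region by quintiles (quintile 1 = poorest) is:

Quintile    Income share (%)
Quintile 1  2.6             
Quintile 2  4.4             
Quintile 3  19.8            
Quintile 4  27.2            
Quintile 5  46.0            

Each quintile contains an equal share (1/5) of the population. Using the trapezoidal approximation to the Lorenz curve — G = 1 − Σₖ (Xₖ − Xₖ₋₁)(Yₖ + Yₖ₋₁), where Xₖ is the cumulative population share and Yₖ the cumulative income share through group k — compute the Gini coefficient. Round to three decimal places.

0.438

Cumulative income shares Yₖ: 0.0260, 0.0700, 0.2680, 0.5400, 1.0000
Σ (Xₖ−Xₖ₋₁)(Yₖ+Yₖ₋₁) = (1/5)(0.0260+0.0000) + (1/5)(0.0700+0.0260) + (1/5)(0.2680+0.0700) + (1/5)(0.5400+0.2680) + (1/5)(1.0000+0.5400)
  = 0.0052 + 0.0192 + 0.0676 + 0.1616 + 0.3080 = 0.5616
G = 1 − 0.5616 = 0.4384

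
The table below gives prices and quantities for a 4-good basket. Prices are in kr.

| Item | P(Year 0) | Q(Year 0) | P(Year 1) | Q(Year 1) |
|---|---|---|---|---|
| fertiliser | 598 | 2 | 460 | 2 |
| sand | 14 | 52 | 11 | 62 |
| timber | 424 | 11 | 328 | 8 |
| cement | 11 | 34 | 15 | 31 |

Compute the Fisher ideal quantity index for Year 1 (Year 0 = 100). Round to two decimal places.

83.44

Laspeyres component (base-period weights):
ΣP(Year 0)Q(Year 1) = 598×2 + 14×62 + 424×8 + 11×31 = 1196 + 868 + 3392 + 341 = 5797
ΣP(Year 0)Q(Year 0) = 598×2 + 14×52 + 424×11 + 11×34 = 1196 + 728 + 4664 + 374 = 6962
L = 5797 / 6962 × 100 = 83.2663
Paasche component (current-period weights):
ΣP(Year 1)Q(Year 1) = 460×2 + 11×62 + 328×8 + 15×31 = 920 + 682 + 2624 + 465 = 4691
ΣP(Year 1)Q(Year 0) = 460×2 + 11×52 + 328×11 + 15×34 = 920 + 572 + 3608 + 510 = 5610
P = 4691 / 5610 × 100 = 83.6185
Fisher = √(L × P) = √(83.2663 × 83.6185) = 83.4422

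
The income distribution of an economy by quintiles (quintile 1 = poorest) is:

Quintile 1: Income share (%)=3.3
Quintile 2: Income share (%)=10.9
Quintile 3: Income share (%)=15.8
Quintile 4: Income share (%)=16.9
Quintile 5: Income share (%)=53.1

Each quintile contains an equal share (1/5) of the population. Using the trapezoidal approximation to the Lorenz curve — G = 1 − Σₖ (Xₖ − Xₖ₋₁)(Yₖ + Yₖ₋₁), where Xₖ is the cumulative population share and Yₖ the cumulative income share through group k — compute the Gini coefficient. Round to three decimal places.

Cumulative income shares Yₖ: 0.0330, 0.1420, 0.3000, 0.4690, 1.0000
Σ (Xₖ−Xₖ₋₁)(Yₖ+Yₖ₋₁) = (1/5)(0.0330+0.0000) + (1/5)(0.1420+0.0330) + (1/5)(0.3000+0.1420) + (1/5)(0.4690+0.3000) + (1/5)(1.0000+0.4690)
  = 0.0066 + 0.0350 + 0.0884 + 0.1538 + 0.2938 = 0.5776
G = 1 − 0.5776 = 0.4224

0.422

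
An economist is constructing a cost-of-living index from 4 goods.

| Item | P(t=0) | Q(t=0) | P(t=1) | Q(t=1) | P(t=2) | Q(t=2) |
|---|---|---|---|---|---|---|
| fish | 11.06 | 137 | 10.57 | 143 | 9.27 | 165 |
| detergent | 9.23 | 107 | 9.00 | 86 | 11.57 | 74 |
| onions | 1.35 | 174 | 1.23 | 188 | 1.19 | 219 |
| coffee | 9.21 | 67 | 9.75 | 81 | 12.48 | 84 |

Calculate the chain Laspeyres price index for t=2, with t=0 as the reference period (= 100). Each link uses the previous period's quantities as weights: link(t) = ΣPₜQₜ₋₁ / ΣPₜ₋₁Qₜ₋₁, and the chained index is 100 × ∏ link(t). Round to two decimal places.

105.07

Link t=0→t=1:
ΣP(t=1)Q(t=0) = 10.57×137 + 9.00×107 + 1.23×174 + 9.75×67 = 1448.09 + 963 + 214.02 + 653.25 = 3278.36
ΣP(t=0)Q(t=0) = 11.06×137 + 9.23×107 + 1.35×174 + 9.21×67 = 1515.22 + 987.61 + 234.9 + 617.07 = 3354.8
link = 3278.36/3354.8 = 0.977215
Link t=1→t=2:
ΣP(t=2)Q(t=1) = 9.27×143 + 11.57×86 + 1.19×188 + 12.48×81 = 1325.61 + 995.02 + 223.72 + 1010.88 = 3555.23
ΣP(t=1)Q(t=1) = 10.57×143 + 9.00×86 + 1.23×188 + 9.75×81 = 1511.51 + 774 + 231.24 + 789.75 = 3306.5
link = 3555.23/3306.5 = 1.075225
Chained index = 100 × 0.977215 × 1.075225 = 105.0725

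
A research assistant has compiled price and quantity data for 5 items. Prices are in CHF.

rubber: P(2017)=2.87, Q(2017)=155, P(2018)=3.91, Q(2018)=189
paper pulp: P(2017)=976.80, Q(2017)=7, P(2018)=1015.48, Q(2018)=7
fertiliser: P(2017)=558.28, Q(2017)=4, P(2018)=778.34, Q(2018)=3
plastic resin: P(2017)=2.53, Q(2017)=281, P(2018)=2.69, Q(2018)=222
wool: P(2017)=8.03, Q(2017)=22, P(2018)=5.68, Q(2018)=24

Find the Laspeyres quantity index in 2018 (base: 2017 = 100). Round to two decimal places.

94.29

Laspeyres quantity index uses base-period prices as weights.
ΣP(2017)·Q(2018) = 2.87×189 + 976.80×7 + 558.28×3 + 2.53×222 + 8.03×24 = 542.43 + 6837.6 + 1674.84 + 561.66 + 192.72 = 9809.25
ΣP(2017)·Q(2017) = 2.87×155 + 976.80×7 + 558.28×4 + 2.53×281 + 8.03×22 = 444.85 + 6837.6 + 2233.12 + 710.93 + 176.66 = 10403.16
Index = 9809.25 / 10403.16 × 100 = 94.2911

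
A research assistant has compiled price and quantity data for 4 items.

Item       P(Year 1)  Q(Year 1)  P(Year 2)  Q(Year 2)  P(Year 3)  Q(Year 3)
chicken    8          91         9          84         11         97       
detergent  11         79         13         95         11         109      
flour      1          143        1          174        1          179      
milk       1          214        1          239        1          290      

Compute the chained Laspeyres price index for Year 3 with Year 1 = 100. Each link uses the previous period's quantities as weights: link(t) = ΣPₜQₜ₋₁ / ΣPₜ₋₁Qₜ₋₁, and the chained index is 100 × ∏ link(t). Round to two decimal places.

111.71

Link Year 1→Year 2:
ΣP(Year 2)Q(Year 1) = 9×91 + 13×79 + 1×143 + 1×214 = 819 + 1027 + 143 + 214 = 2203
ΣP(Year 1)Q(Year 1) = 8×91 + 11×79 + 1×143 + 1×214 = 728 + 869 + 143 + 214 = 1954
link = 2203/1954 = 1.127431
Link Year 2→Year 3:
ΣP(Year 3)Q(Year 2) = 11×84 + 11×95 + 1×174 + 1×239 = 924 + 1045 + 174 + 239 = 2382
ΣP(Year 2)Q(Year 2) = 9×84 + 13×95 + 1×174 + 1×239 = 756 + 1235 + 174 + 239 = 2404
link = 2382/2404 = 0.990849
Chained index = 100 × 1.127431 × 0.990849 = 111.7113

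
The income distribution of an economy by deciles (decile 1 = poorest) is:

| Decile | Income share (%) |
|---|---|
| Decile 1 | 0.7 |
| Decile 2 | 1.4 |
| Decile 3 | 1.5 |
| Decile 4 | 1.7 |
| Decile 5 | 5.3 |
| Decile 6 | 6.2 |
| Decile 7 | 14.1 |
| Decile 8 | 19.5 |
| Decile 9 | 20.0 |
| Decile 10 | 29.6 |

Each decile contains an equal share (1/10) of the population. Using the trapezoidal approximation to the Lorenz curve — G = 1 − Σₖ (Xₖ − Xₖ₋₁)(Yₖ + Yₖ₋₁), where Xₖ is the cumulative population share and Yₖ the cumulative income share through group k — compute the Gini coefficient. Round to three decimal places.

Cumulative income shares Yₖ: 0.0070, 0.0210, 0.0360, 0.0530, 0.1060, 0.1680, 0.3090, 0.5040, 0.7040, 1.0000
Σ (Xₖ−Xₖ₋₁)(Yₖ+Yₖ₋₁) = (1/10)(0.0070+0.0000) + (1/10)(0.0210+0.0070) + (1/10)(0.0360+0.0210) + (1/10)(0.0530+0.0360) + (1/10)(0.1060+0.0530) + (1/10)(0.1680+0.1060) + (1/10)(0.3090+0.1680) + (1/10)(0.5040+0.3090) + (1/10)(0.7040+0.5040) + (1/10)(1.0000+0.7040)
  = 0.0007 + 0.0028 + 0.0057 + 0.0089 + 0.0159 + 0.0274 + 0.0477 + 0.0813 + 0.1208 + 0.1704 = 0.4816
G = 1 − 0.4816 = 0.5184

0.518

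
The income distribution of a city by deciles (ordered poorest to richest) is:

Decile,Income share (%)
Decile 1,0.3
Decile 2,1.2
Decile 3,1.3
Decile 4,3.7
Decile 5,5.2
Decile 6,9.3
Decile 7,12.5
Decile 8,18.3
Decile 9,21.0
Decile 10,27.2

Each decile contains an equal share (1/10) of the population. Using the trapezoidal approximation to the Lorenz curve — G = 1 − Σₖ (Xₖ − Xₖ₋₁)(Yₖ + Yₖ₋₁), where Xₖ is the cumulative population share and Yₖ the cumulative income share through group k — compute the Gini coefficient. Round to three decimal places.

0.496

Cumulative income shares Yₖ: 0.0030, 0.0150, 0.0280, 0.0650, 0.1170, 0.2100, 0.3350, 0.5180, 0.7280, 1.0000
Σ (Xₖ−Xₖ₋₁)(Yₖ+Yₖ₋₁) = (1/10)(0.0030+0.0000) + (1/10)(0.0150+0.0030) + (1/10)(0.0280+0.0150) + (1/10)(0.0650+0.0280) + (1/10)(0.1170+0.0650) + (1/10)(0.2100+0.1170) + (1/10)(0.3350+0.2100) + (1/10)(0.5180+0.3350) + (1/10)(0.7280+0.5180) + (1/10)(1.0000+0.7280)
  = 0.0003 + 0.0018 + 0.0043 + 0.0093 + 0.0182 + 0.0327 + 0.0545 + 0.0853 + 0.1246 + 0.1728 = 0.5038
G = 1 − 0.5038 = 0.4962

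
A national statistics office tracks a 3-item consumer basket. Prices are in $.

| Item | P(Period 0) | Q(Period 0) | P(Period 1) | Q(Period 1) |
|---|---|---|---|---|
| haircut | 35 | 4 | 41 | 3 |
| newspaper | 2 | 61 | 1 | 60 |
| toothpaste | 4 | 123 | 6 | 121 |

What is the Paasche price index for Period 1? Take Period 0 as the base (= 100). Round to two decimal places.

128.21

Paasche price index uses current-period quantities as weights.
ΣP(Period 1)·Q(Period 1) = 41×3 + 1×60 + 6×121 = 123 + 60 + 726 = 909
ΣP(Period 0)·Q(Period 1) = 35×3 + 2×60 + 4×121 = 105 + 120 + 484 = 709
Index = 909 / 709 × 100 = 128.2087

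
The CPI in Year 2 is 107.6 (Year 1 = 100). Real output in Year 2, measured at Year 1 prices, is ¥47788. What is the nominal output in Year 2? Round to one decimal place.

Nominal = Real × (Index/100) = 47788 × (107.6/100)
        = 47788 × 1.076 = 51419.8880

51419.9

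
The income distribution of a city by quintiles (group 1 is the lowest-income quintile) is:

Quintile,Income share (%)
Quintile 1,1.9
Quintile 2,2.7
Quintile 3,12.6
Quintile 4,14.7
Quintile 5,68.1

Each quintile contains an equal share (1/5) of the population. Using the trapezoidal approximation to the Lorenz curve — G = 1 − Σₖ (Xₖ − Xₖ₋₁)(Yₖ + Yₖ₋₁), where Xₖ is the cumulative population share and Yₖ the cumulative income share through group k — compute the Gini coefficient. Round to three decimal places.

Cumulative income shares Yₖ: 0.0190, 0.0460, 0.1720, 0.3190, 1.0000
Σ (Xₖ−Xₖ₋₁)(Yₖ+Yₖ₋₁) = (1/5)(0.0190+0.0000) + (1/5)(0.0460+0.0190) + (1/5)(0.1720+0.0460) + (1/5)(0.3190+0.1720) + (1/5)(1.0000+0.3190)
  = 0.0038 + 0.0130 + 0.0436 + 0.0982 + 0.2638 = 0.4224
G = 1 − 0.4224 = 0.5776

0.578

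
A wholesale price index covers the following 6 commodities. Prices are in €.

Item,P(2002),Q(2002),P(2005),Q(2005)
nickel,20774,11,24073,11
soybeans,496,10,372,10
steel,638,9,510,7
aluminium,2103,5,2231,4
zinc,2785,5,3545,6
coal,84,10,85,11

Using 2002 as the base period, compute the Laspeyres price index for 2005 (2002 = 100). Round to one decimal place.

Laspeyres price index uses base-period quantities as weights.
ΣP(2005)·Q(2002) = 24073×11 + 372×10 + 510×9 + 2231×5 + 3545×5 + 85×10 = 264803 + 3720 + 4590 + 11155 + 17725 + 850 = 302843
ΣP(2002)·Q(2002) = 20774×11 + 496×10 + 638×9 + 2103×5 + 2785×5 + 84×10 = 228514 + 4960 + 5742 + 10515 + 13925 + 840 = 264496
Index = 302843 / 264496 × 100 = 114.4981

114.5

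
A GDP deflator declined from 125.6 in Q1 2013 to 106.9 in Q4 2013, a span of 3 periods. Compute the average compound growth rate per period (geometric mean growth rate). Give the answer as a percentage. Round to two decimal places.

-5.23%

Growth factor = (106.9/125.6)^(1/3) = (0.851115)^(1/3) = 0.947682
Growth rate = 0.947682 − 1 = -0.052318 = -5.2318%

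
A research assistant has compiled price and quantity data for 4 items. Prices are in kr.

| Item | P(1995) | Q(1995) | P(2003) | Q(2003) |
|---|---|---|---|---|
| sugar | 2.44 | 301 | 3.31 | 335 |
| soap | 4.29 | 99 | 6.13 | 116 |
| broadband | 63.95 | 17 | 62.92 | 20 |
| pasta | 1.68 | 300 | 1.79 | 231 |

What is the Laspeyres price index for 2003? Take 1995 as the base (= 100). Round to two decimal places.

116.71

Laspeyres price index uses base-period quantities as weights.
ΣP(2003)·Q(1995) = 3.31×301 + 6.13×99 + 62.92×17 + 1.79×300 = 996.31 + 606.87 + 1069.64 + 537 = 3209.82
ΣP(1995)·Q(1995) = 2.44×301 + 4.29×99 + 63.95×17 + 1.68×300 = 734.44 + 424.71 + 1087.15 + 504 = 2750.3
Index = 3209.82 / 2750.3 × 100 = 116.7080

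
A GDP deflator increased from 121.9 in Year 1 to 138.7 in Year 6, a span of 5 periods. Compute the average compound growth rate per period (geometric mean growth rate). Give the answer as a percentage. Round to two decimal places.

Growth factor = (138.7/121.9)^(1/5) = (1.137818)^(1/5) = 1.026159
Growth rate = 1.026159 − 1 = 0.026159 = 2.6159%

2.62%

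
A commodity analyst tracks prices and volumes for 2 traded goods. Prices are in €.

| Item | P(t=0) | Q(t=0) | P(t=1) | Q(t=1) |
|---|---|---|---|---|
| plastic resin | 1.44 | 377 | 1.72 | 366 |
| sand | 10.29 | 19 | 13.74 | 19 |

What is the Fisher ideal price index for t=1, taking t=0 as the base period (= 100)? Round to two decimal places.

123.21

Laspeyres component (base-period weights):
ΣP(t=1)Q(t=0) = 1.72×377 + 13.74×19 = 648.44 + 261.06 = 909.5
ΣP(t=0)Q(t=0) = 1.44×377 + 10.29×19 = 542.88 + 195.51 = 738.39
L = 909.5 / 738.39 × 100 = 123.1734
Paasche component (current-period weights):
ΣP(t=1)Q(t=1) = 1.72×366 + 13.74×19 = 629.52 + 261.06 = 890.58
ΣP(t=0)Q(t=1) = 1.44×366 + 10.29×19 = 527.04 + 195.51 = 722.55
P = 890.58 / 722.55 × 100 = 123.2551
Fisher = √(L × P) = √(123.1734 × 123.2551) = 123.2143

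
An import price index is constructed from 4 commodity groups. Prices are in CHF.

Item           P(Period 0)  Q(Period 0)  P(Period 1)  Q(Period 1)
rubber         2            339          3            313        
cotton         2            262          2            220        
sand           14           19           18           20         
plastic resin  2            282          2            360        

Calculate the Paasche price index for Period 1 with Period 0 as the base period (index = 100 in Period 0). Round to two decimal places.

Paasche price index uses current-period quantities as weights.
ΣP(Period 1)·Q(Period 1) = 3×313 + 2×220 + 18×20 + 2×360 = 939 + 440 + 360 + 720 = 2459
ΣP(Period 0)·Q(Period 1) = 2×313 + 2×220 + 14×20 + 2×360 = 626 + 440 + 280 + 720 = 2066
Index = 2459 / 2066 × 100 = 119.0223

119.02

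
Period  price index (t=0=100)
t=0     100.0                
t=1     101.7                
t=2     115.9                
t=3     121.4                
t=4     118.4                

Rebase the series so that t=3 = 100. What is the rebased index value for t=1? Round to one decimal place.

83.8

Rebased(t=1) = 101.7 / 121.4 × 100 = 83.7727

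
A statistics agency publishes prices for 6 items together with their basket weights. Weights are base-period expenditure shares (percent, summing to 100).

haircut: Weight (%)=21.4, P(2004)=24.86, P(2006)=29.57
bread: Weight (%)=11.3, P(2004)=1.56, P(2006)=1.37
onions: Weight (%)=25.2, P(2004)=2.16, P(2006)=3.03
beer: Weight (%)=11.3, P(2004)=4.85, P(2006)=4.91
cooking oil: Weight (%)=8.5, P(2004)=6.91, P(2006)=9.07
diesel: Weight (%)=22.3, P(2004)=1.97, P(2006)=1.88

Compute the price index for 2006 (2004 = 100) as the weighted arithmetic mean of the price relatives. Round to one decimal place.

114.6

haircut: 21.4 × (29.57/24.86) = 21.4 × 1.189461 = 25.4545
bread: 11.3 × (1.37/1.56) = 11.3 × 0.878205 = 9.9237
onions: 25.2 × (3.03/2.16) = 25.2 × 1.402778 = 35.3500
beer: 11.3 × (4.91/4.85) = 11.3 × 1.012371 = 11.4398
cooking oil: 8.5 × (9.07/6.91) = 8.5 × 1.312590 = 11.1570
diesel: 22.3 × (1.88/1.97) = 22.3 × 0.954315 = 21.2812
Index = Σ wᵢ·(p₁ᵢ/p₀ᵢ) = 25.4545 + 9.9237 + 35.3500 + 11.4398 + 11.1570 + 21.2812 = 114.6062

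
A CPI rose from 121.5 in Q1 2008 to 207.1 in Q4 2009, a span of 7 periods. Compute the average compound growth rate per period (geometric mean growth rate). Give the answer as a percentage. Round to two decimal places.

7.92%

Growth factor = (207.1/121.5)^(1/7) = (1.704527)^(1/7) = 1.079161
Growth rate = 1.079161 − 1 = 0.079161 = 7.9161%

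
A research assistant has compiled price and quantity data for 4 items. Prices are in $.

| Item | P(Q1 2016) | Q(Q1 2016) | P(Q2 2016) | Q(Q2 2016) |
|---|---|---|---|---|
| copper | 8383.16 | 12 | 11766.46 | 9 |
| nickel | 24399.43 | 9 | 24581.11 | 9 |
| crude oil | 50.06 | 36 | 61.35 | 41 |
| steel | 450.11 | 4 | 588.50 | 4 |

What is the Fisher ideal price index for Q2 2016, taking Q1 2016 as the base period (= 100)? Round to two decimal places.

112.20

Laspeyres component (base-period weights):
ΣP(Q2 2016)Q(Q1 2016) = 11766.46×12 + 24581.11×9 + 61.35×36 + 588.50×4 = 141197.52 + 221229.99 + 2208.6 + 2354 = 366990.11
ΣP(Q1 2016)Q(Q1 2016) = 8383.16×12 + 24399.43×9 + 50.06×36 + 450.11×4 = 100597.92 + 219594.87 + 1802.16 + 1800.44 = 323795.39
L = 366990.11 / 323795.39 × 100 = 113.3401
Paasche component (current-period weights):
ΣP(Q2 2016)Q(Q2 2016) = 11766.46×9 + 24581.11×9 + 61.35×41 + 588.50×4 = 105898.14 + 221229.99 + 2515.35 + 2354 = 331997.48
ΣP(Q1 2016)Q(Q2 2016) = 8383.16×9 + 24399.43×9 + 50.06×41 + 450.11×4 = 75448.44 + 219594.87 + 2052.46 + 1800.44 = 298896.21
P = 331997.48 / 298896.21 × 100 = 111.0745
Fisher = √(L × P) = √(113.3401 × 111.0745) = 112.2016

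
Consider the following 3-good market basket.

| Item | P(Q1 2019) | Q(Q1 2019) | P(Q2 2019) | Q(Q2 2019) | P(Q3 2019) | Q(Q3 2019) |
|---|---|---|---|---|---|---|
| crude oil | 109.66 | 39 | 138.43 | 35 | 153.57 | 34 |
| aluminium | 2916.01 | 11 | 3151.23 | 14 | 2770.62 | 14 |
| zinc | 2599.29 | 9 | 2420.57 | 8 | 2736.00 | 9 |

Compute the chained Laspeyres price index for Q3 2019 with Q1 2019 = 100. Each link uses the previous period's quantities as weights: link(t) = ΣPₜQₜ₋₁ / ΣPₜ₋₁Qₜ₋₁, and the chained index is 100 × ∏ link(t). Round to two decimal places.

100.07

Link Q1 2019→Q2 2019:
ΣP(Q2 2019)Q(Q1 2019) = 138.43×39 + 3151.23×11 + 2420.57×9 = 5398.77 + 34663.53 + 21785.13 = 61847.43
ΣP(Q1 2019)Q(Q1 2019) = 109.66×39 + 2916.01×11 + 2599.29×9 = 4276.74 + 32076.11 + 23393.61 = 59746.46
link = 61847.43/59746.46 = 1.035165
Link Q2 2019→Q3 2019:
ΣP(Q3 2019)Q(Q2 2019) = 153.57×35 + 2770.62×14 + 2736.00×8 = 5374.95 + 38788.68 + 21888 = 66051.63
ΣP(Q2 2019)Q(Q2 2019) = 138.43×35 + 3151.23×14 + 2420.57×8 = 4845.05 + 44117.22 + 19364.56 = 68326.83
link = 66051.63/68326.83 = 0.966701
Chained index = 100 × 1.035165 × 0.966701 = 100.0695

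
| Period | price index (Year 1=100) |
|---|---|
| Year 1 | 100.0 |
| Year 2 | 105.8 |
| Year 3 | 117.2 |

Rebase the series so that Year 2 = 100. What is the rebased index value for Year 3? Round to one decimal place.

Rebased(Year 3) = 117.2 / 105.8 × 100 = 110.7750

110.8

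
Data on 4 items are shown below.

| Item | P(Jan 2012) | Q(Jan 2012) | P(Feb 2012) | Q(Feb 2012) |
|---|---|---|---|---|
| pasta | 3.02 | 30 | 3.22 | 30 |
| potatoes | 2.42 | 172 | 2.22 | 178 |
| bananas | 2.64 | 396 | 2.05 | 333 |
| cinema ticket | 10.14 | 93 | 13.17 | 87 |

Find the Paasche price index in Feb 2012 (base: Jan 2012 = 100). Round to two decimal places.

Paasche price index uses current-period quantities as weights.
ΣP(Feb 2012)·Q(Feb 2012) = 3.22×30 + 2.22×178 + 2.05×333 + 13.17×87 = 96.6 + 395.16 + 682.65 + 1145.79 = 2320.2
ΣP(Jan 2012)·Q(Feb 2012) = 3.02×30 + 2.42×178 + 2.64×333 + 10.14×87 = 90.6 + 430.76 + 879.12 + 882.18 = 2282.66
Index = 2320.2 / 2282.66 × 100 = 101.6446

101.64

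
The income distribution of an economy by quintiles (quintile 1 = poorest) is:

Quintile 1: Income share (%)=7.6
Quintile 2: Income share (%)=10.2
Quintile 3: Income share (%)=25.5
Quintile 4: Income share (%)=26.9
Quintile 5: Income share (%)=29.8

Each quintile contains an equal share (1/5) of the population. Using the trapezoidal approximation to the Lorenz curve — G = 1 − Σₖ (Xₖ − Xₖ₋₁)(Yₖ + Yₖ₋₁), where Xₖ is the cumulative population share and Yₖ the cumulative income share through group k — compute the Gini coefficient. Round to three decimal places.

0.244

Cumulative income shares Yₖ: 0.0760, 0.1780, 0.4330, 0.7020, 1.0000
Σ (Xₖ−Xₖ₋₁)(Yₖ+Yₖ₋₁) = (1/5)(0.0760+0.0000) + (1/5)(0.1780+0.0760) + (1/5)(0.4330+0.1780) + (1/5)(0.7020+0.4330) + (1/5)(1.0000+0.7020)
  = 0.0152 + 0.0508 + 0.1222 + 0.2270 + 0.3404 = 0.7556
G = 1 − 0.7556 = 0.2444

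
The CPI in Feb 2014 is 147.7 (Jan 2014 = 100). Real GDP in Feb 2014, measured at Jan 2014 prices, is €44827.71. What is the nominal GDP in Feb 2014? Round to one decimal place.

66210.5

Nominal = Real × (Index/100) = 44827.71 × (147.7/100)
        = 44827.71 × 1.477 = 66210.5277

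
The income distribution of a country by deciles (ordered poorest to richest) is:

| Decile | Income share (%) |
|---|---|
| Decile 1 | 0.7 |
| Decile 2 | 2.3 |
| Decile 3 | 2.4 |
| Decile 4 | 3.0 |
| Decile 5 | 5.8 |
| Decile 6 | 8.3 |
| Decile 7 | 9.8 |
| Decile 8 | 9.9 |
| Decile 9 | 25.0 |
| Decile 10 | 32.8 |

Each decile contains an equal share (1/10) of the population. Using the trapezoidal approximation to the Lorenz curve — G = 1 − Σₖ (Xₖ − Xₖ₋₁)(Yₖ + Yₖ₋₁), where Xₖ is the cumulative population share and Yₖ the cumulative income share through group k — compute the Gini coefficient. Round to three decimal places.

Cumulative income shares Yₖ: 0.0070, 0.0300, 0.0540, 0.0840, 0.1420, 0.2250, 0.3230, 0.4220, 0.6720, 1.0000
Σ (Xₖ−Xₖ₋₁)(Yₖ+Yₖ₋₁) = (1/10)(0.0070+0.0000) + (1/10)(0.0300+0.0070) + (1/10)(0.0540+0.0300) + (1/10)(0.0840+0.0540) + (1/10)(0.1420+0.0840) + (1/10)(0.2250+0.1420) + (1/10)(0.3230+0.2250) + (1/10)(0.4220+0.3230) + (1/10)(0.6720+0.4220) + (1/10)(1.0000+0.6720)
  = 0.0007 + 0.0037 + 0.0084 + 0.0138 + 0.0226 + 0.0367 + 0.0548 + 0.0745 + 0.1094 + 0.1672 = 0.4918
G = 1 − 0.4918 = 0.5082

0.508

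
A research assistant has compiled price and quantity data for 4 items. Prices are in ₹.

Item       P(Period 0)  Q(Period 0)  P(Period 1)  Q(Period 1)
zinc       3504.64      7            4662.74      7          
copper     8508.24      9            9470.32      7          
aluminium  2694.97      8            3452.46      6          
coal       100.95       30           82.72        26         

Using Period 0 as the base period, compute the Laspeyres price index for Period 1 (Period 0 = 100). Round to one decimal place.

117.7

Laspeyres price index uses base-period quantities as weights.
ΣP(Period 1)·Q(Period 0) = 4662.74×7 + 9470.32×9 + 3452.46×8 + 82.72×30 = 32639.18 + 85232.88 + 27619.68 + 2481.6 = 147973.34
ΣP(Period 0)·Q(Period 0) = 3504.64×7 + 8508.24×9 + 2694.97×8 + 100.95×30 = 24532.48 + 76574.16 + 21559.76 + 3028.5 = 125694.9
Index = 147973.34 / 125694.9 × 100 = 117.7242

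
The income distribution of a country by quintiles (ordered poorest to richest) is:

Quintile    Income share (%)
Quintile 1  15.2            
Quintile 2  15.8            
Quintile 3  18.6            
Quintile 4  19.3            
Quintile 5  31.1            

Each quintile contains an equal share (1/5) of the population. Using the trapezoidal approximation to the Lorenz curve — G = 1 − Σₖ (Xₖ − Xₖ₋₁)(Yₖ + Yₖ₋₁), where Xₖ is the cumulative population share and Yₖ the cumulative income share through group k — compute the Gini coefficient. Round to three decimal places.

Cumulative income shares Yₖ: 0.1520, 0.3100, 0.4960, 0.6890, 1.0000
Σ (Xₖ−Xₖ₋₁)(Yₖ+Yₖ₋₁) = (1/5)(0.1520+0.0000) + (1/5)(0.3100+0.1520) + (1/5)(0.4960+0.3100) + (1/5)(0.6890+0.4960) + (1/5)(1.0000+0.6890)
  = 0.0304 + 0.0924 + 0.1612 + 0.2370 + 0.3378 = 0.8588
G = 1 − 0.8588 = 0.1412

0.141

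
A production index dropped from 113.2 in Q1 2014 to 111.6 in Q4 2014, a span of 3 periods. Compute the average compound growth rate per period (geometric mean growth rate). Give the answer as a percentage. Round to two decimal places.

-0.47%

Growth factor = (111.6/113.2)^(1/3) = (0.985866)^(1/3) = 0.995266
Growth rate = 0.995266 − 1 = -0.004734 = -0.4734%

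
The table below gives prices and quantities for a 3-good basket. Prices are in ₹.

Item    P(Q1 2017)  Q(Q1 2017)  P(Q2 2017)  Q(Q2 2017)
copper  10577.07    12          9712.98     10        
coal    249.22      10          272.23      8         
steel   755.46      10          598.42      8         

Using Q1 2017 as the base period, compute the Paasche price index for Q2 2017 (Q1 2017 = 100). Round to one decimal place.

Paasche price index uses current-period quantities as weights.
ΣP(Q2 2017)·Q(Q2 2017) = 9712.98×10 + 272.23×8 + 598.42×8 = 97129.8 + 2177.84 + 4787.36 = 104095
ΣP(Q1 2017)·Q(Q2 2017) = 10577.07×10 + 249.22×8 + 755.46×8 = 105770.7 + 1993.76 + 6043.68 = 113808.14
Index = 104095 / 113808.14 × 100 = 91.4653

91.5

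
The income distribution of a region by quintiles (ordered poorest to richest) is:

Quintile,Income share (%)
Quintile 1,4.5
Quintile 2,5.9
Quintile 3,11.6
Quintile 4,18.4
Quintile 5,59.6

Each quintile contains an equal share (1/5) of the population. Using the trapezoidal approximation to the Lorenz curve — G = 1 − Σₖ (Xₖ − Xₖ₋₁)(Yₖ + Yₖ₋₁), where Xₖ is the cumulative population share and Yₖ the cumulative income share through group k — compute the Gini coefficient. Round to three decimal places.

0.491

Cumulative income shares Yₖ: 0.0450, 0.1040, 0.2200, 0.4040, 1.0000
Σ (Xₖ−Xₖ₋₁)(Yₖ+Yₖ₋₁) = (1/5)(0.0450+0.0000) + (1/5)(0.1040+0.0450) + (1/5)(0.2200+0.1040) + (1/5)(0.4040+0.2200) + (1/5)(1.0000+0.4040)
  = 0.0090 + 0.0298 + 0.0648 + 0.1248 + 0.2808 = 0.5092
G = 1 − 0.5092 = 0.4908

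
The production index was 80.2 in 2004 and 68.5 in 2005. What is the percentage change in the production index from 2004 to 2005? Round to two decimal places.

-14.59%

Change = (68.5 − 80.2) / 80.2 × 100
       = -11.7 / 80.2 × 100 = -14.5885%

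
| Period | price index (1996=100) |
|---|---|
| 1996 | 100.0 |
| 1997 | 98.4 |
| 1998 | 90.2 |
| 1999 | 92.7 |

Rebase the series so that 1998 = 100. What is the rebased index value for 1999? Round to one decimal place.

Rebased(1999) = 92.7 / 90.2 × 100 = 102.7716

102.8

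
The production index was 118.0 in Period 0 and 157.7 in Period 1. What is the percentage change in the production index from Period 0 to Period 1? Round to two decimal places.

33.64%

Change = (157.7 − 118.0) / 118.0 × 100
       = 39.7 / 118.0 × 100 = 33.6441%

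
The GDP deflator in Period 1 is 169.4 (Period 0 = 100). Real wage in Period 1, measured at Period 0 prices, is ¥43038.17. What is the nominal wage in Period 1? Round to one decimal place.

72906.7

Nominal = Real × (Index/100) = 43038.17 × (169.4/100)
        = 43038.17 × 1.694 = 72906.6600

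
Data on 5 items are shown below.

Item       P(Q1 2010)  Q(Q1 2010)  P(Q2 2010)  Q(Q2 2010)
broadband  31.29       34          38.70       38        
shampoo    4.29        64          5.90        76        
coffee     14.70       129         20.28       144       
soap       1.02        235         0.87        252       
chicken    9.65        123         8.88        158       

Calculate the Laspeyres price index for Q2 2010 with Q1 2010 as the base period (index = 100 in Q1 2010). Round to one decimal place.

120.3

Laspeyres price index uses base-period quantities as weights.
ΣP(Q2 2010)·Q(Q1 2010) = 38.70×34 + 5.90×64 + 20.28×129 + 0.87×235 + 8.88×123 = 1315.8 + 377.6 + 2616.12 + 204.45 + 1092.24 = 5606.21
ΣP(Q1 2010)·Q(Q1 2010) = 31.29×34 + 4.29×64 + 14.70×129 + 1.02×235 + 9.65×123 = 1063.86 + 274.56 + 1896.3 + 239.7 + 1186.95 = 4661.37
Index = 5606.21 / 4661.37 × 100 = 120.2696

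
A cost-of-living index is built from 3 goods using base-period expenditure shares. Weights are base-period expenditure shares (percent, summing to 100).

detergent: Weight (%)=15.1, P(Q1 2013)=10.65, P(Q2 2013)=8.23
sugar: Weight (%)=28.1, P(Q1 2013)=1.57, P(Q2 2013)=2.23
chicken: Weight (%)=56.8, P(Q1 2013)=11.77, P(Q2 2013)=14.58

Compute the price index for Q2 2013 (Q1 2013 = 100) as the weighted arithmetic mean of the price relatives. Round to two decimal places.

detergent: 15.1 × (8.23/10.65) = 15.1 × 0.772770 = 11.6688
sugar: 28.1 × (2.23/1.57) = 28.1 × 1.420382 = 39.9127
chicken: 56.8 × (14.58/11.77) = 56.8 × 1.238743 = 70.3606
Index = Σ wᵢ·(p₁ᵢ/p₀ᵢ) = 11.6688 + 39.9127 + 70.3606 = 121.9421

121.94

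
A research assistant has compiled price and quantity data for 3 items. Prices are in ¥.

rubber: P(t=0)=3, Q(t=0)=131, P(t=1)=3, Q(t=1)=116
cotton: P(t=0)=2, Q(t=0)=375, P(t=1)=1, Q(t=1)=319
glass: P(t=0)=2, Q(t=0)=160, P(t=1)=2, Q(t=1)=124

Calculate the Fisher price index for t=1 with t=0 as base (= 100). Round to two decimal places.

74.26

Laspeyres component (base-period weights):
ΣP(t=1)Q(t=0) = 3×131 + 1×375 + 2×160 = 393 + 375 + 320 = 1088
ΣP(t=0)Q(t=0) = 3×131 + 2×375 + 2×160 = 393 + 750 + 320 = 1463
L = 1088 / 1463 × 100 = 74.3677
Paasche component (current-period weights):
ΣP(t=1)Q(t=1) = 3×116 + 1×319 + 2×124 = 348 + 319 + 248 = 915
ΣP(t=0)Q(t=1) = 3×116 + 2×319 + 2×124 = 348 + 638 + 248 = 1234
P = 915 / 1234 × 100 = 74.1491
Fisher = √(L × P) = √(74.3677 × 74.1491) = 74.2583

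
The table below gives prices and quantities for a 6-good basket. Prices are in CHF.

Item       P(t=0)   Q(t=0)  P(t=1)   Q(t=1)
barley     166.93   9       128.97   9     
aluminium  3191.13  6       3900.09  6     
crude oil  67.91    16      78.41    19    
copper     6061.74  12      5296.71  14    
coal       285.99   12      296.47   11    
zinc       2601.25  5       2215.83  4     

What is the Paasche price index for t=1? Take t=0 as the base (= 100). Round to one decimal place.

Paasche price index uses current-period quantities as weights.
ΣP(t=1)·Q(t=1) = 128.97×9 + 3900.09×6 + 78.41×19 + 5296.71×14 + 296.47×11 + 2215.83×4 = 1160.73 + 23400.54 + 1489.79 + 74153.94 + 3261.17 + 8863.32 = 112329.49
ΣP(t=0)·Q(t=1) = 166.93×9 + 3191.13×6 + 67.91×19 + 6061.74×14 + 285.99×11 + 2601.25×4 = 1502.37 + 19146.78 + 1290.29 + 84864.36 + 3145.89 + 10405 = 120354.69
Index = 112329.49 / 120354.69 × 100 = 93.3320

93.3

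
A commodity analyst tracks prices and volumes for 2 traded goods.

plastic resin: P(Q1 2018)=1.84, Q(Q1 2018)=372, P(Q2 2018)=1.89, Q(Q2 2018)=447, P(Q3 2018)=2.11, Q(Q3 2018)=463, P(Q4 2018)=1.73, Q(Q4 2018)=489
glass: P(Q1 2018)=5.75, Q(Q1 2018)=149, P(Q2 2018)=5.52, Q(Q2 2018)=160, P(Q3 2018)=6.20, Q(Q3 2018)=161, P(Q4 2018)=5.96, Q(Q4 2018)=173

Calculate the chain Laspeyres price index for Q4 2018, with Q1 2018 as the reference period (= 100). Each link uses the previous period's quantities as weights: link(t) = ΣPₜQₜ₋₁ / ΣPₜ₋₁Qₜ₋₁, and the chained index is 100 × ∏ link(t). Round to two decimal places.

98.81

Link Q1 2018→Q2 2018:
ΣP(Q2 2018)Q(Q1 2018) = 1.89×372 + 5.52×149 = 703.08 + 822.48 = 1525.56
ΣP(Q1 2018)Q(Q1 2018) = 1.84×372 + 5.75×149 = 684.48 + 856.75 = 1541.23
link = 1525.56/1541.23 = 0.989833
Link Q2 2018→Q3 2018:
ΣP(Q3 2018)Q(Q2 2018) = 2.11×447 + 6.20×160 = 943.17 + 992 = 1935.17
ΣP(Q2 2018)Q(Q2 2018) = 1.89×447 + 5.52×160 = 844.83 + 883.2 = 1728.03
link = 1935.17/1728.03 = 1.119871
Link Q3 2018→Q4 2018:
ΣP(Q4 2018)Q(Q3 2018) = 1.73×463 + 5.96×161 = 800.99 + 959.56 = 1760.55
ΣP(Q3 2018)Q(Q3 2018) = 2.11×463 + 6.20×161 = 976.93 + 998.2 = 1975.13
link = 1760.55/1975.13 = 0.891359
Chained index = 100 × 0.989833 × 1.119871 × 0.891359 = 98.8058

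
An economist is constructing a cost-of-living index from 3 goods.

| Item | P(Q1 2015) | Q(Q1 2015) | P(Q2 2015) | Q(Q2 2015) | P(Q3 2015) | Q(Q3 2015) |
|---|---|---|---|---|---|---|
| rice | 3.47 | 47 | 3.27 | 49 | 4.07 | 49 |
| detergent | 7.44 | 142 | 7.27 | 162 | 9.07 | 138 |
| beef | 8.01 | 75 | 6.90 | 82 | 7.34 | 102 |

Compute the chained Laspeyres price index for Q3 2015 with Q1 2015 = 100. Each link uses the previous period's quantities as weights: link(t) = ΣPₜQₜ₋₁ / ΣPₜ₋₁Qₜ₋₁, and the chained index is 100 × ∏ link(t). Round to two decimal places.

111.62

Link Q1 2015→Q2 2015:
ΣP(Q2 2015)Q(Q1 2015) = 3.27×47 + 7.27×142 + 6.90×75 = 153.69 + 1032.34 + 517.5 = 1703.53
ΣP(Q1 2015)Q(Q1 2015) = 3.47×47 + 7.44×142 + 8.01×75 = 163.09 + 1056.48 + 600.75 = 1820.32
link = 1703.53/1820.32 = 0.935841
Link Q2 2015→Q3 2015:
ΣP(Q3 2015)Q(Q2 2015) = 4.07×49 + 9.07×162 + 7.34×82 = 199.43 + 1469.34 + 601.88 = 2270.65
ΣP(Q2 2015)Q(Q2 2015) = 3.27×49 + 7.27×162 + 6.90×82 = 160.23 + 1177.74 + 565.8 = 1903.77
link = 2270.65/1903.77 = 1.192712
Chained index = 100 × 0.935841 × 1.192712 = 111.6189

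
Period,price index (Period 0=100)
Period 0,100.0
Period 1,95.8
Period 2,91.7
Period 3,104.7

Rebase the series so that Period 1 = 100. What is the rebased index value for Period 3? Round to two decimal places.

Rebased(Period 3) = 104.7 / 95.8 × 100 = 109.2902

109.29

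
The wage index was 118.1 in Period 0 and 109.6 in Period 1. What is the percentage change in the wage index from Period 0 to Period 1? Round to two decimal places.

-7.20%

Change = (109.6 − 118.1) / 118.1 × 100
       = -8.5 / 118.1 × 100 = -7.1973%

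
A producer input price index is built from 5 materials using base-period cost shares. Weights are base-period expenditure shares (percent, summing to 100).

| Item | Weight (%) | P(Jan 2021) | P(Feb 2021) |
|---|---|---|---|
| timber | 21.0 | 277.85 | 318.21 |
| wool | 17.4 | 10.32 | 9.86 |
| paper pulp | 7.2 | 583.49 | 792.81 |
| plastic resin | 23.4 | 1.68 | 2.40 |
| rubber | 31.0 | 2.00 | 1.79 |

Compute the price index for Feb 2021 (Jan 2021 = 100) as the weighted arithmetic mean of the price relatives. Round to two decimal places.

timber: 21.0 × (318.21/277.85) = 21.0 × 1.145258 = 24.0504
wool: 17.4 × (9.86/10.32) = 17.4 × 0.955426 = 16.6244
paper pulp: 7.2 × (792.81/583.49) = 7.2 × 1.358738 = 9.7829
plastic resin: 23.4 × (2.40/1.68) = 23.4 × 1.428571 = 33.4286
rubber: 31.0 × (1.79/2.00) = 31.0 × 0.895000 = 27.7450
Index = Σ wᵢ·(p₁ᵢ/p₀ᵢ) = 24.0504 + 16.6244 + 9.7829 + 33.4286 + 27.7450 = 111.6313

111.63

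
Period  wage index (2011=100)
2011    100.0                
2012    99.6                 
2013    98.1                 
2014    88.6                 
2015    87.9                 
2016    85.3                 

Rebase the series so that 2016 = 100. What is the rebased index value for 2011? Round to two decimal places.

Rebased(2011) = 100.0 / 85.3 × 100 = 117.2333

117.23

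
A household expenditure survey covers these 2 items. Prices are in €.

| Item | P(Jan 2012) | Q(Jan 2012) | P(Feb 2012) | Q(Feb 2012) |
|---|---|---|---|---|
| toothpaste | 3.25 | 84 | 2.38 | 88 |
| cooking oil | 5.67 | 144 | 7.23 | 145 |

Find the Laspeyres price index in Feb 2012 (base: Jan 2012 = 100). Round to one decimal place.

Laspeyres price index uses base-period quantities as weights.
ΣP(Feb 2012)·Q(Jan 2012) = 2.38×84 + 7.23×144 = 199.92 + 1041.12 = 1241.04
ΣP(Jan 2012)·Q(Jan 2012) = 3.25×84 + 5.67×144 = 273 + 816.48 = 1089.48
Index = 1241.04 / 1089.48 × 100 = 113.9112

113.9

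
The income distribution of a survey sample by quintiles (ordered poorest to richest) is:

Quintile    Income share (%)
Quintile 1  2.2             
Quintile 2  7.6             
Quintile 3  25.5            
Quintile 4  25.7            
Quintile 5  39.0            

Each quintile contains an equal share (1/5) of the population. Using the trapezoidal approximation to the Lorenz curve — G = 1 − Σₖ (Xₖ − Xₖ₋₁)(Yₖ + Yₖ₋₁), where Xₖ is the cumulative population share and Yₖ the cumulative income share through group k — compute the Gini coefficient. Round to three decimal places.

Cumulative income shares Yₖ: 0.0220, 0.0980, 0.3530, 0.6100, 1.0000
Σ (Xₖ−Xₖ₋₁)(Yₖ+Yₖ₋₁) = (1/5)(0.0220+0.0000) + (1/5)(0.0980+0.0220) + (1/5)(0.3530+0.0980) + (1/5)(0.6100+0.3530) + (1/5)(1.0000+0.6100)
  = 0.0044 + 0.0240 + 0.0902 + 0.1926 + 0.3220 = 0.6332
G = 1 − 0.6332 = 0.3668

0.367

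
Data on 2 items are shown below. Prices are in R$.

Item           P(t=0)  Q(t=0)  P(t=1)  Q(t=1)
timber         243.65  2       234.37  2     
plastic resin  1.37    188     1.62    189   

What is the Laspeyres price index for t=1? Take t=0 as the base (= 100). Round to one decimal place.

103.8

Laspeyres price index uses base-period quantities as weights.
ΣP(t=1)·Q(t=0) = 234.37×2 + 1.62×188 = 468.74 + 304.56 = 773.3
ΣP(t=0)·Q(t=0) = 243.65×2 + 1.37×188 = 487.3 + 257.56 = 744.86
Index = 773.3 / 744.86 × 100 = 103.8182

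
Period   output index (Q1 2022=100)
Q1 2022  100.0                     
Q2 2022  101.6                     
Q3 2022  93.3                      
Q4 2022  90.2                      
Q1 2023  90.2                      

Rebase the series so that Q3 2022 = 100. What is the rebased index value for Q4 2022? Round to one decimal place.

96.7

Rebased(Q4 2022) = 90.2 / 93.3 × 100 = 96.6774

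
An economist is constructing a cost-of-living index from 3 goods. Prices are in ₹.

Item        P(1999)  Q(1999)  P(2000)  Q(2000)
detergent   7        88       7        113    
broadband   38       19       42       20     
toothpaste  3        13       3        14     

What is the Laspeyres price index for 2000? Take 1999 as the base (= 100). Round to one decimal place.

105.5

Laspeyres price index uses base-period quantities as weights.
ΣP(2000)·Q(1999) = 7×88 + 42×19 + 3×13 = 616 + 798 + 39 = 1453
ΣP(1999)·Q(1999) = 7×88 + 38×19 + 3×13 = 616 + 722 + 39 = 1377
Index = 1453 / 1377 × 100 = 105.5192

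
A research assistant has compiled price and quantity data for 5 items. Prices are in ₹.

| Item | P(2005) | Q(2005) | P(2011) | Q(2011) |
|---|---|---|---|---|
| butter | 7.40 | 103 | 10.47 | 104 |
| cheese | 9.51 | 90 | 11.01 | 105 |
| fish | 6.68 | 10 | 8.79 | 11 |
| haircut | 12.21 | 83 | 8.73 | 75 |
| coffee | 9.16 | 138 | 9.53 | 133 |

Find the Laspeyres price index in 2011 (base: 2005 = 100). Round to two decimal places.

105.92

Laspeyres price index uses base-period quantities as weights.
ΣP(2011)·Q(2005) = 10.47×103 + 11.01×90 + 8.79×10 + 8.73×83 + 9.53×138 = 1078.41 + 990.9 + 87.9 + 724.59 + 1315.14 = 4196.94
ΣP(2005)·Q(2005) = 7.40×103 + 9.51×90 + 6.68×10 + 12.21×83 + 9.16×138 = 762.2 + 855.9 + 66.8 + 1013.43 + 1264.08 = 3962.41
Index = 4196.94 / 3962.41 × 100 = 105.9189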